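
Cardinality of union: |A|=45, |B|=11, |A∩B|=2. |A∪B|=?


|A ∪ B| = |A| + |B| - |A ∩ B|
= 45 + 11 - 2
= 54

|A ∪ B| = 54


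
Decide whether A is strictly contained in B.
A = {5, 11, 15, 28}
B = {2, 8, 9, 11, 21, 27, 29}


A ⊂ B requires: A ⊆ B AND A ≠ B.
A ⊆ B? No
A ⊄ B, so A is not a proper subset.

No, A is not a proper subset of B


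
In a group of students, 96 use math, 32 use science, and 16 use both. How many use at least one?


|A ∪ B| = |A| + |B| - |A ∩ B|
= 96 + 32 - 16
= 112

|A ∪ B| = 112


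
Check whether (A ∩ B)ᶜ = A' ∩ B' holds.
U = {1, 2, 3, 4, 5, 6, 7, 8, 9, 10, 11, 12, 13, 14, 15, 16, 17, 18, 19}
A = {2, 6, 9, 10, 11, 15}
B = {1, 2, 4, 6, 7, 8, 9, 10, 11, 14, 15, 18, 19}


LHS: A ∩ B = {2, 6, 9, 10, 11, 15}
(A ∩ B)' = U \ (A ∩ B) = {1, 3, 4, 5, 7, 8, 12, 13, 14, 16, 17, 18, 19}
A' = {1, 3, 4, 5, 7, 8, 12, 13, 14, 16, 17, 18, 19}, B' = {3, 5, 12, 13, 16, 17}
Claimed RHS: A' ∩ B' = {3, 5, 12, 13, 16, 17}
Identity is INVALID: LHS = {1, 3, 4, 5, 7, 8, 12, 13, 14, 16, 17, 18, 19} but the RHS claimed here equals {3, 5, 12, 13, 16, 17}. The correct form is (A ∩ B)' = A' ∪ B'.

Identity is invalid: (A ∩ B)' = {1, 3, 4, 5, 7, 8, 12, 13, 14, 16, 17, 18, 19} but A' ∩ B' = {3, 5, 12, 13, 16, 17}. The correct De Morgan law is (A ∩ B)' = A' ∪ B'.


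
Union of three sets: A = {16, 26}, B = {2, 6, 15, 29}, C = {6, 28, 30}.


A ∪ B = {2, 6, 15, 16, 26, 29}
(A ∪ B) ∪ C = {2, 6, 15, 16, 26, 28, 29, 30}

A ∪ B ∪ C = {2, 6, 15, 16, 26, 28, 29, 30}


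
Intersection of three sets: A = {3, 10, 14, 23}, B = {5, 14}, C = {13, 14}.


A ∩ B = {14}
(A ∩ B) ∩ C = {14}

A ∩ B ∩ C = {14}


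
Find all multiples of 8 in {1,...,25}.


Checking each candidate:
Condition: multiples of 8 in {1,...,25}
Result = {8, 16, 24}

{8, 16, 24}


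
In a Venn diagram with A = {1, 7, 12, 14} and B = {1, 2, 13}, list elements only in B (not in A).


A = {1, 7, 12, 14}
B = {1, 2, 13}
Region: only in B (not in A)
Elements: {2, 13}

Elements only in B (not in A): {2, 13}


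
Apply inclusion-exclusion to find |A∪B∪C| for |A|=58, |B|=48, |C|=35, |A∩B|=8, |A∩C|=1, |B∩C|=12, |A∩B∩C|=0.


|A∪B∪C| = |A|+|B|+|C| - |A∩B|-|A∩C|-|B∩C| + |A∩B∩C|
= 58+48+35 - 8-1-12 + 0
= 141 - 21 + 0
= 120

|A ∪ B ∪ C| = 120


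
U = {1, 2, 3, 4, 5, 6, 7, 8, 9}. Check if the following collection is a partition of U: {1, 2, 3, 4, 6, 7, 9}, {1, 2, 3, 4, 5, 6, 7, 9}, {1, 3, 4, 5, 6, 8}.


A partition requires: (1) non-empty parts, (2) pairwise disjoint, (3) union = U
Parts: {1, 2, 3, 4, 6, 7, 9}, {1, 2, 3, 4, 5, 6, 7, 9}, {1, 3, 4, 5, 6, 8}
Union of parts: {1, 2, 3, 4, 5, 6, 7, 8, 9}
U = {1, 2, 3, 4, 5, 6, 7, 8, 9}
All non-empty? True
Pairwise disjoint? False
Covers U? True

No, not a valid partition


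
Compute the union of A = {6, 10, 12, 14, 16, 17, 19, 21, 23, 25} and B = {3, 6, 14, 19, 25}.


A ∪ B = all elements in A or B (or both)
A = {6, 10, 12, 14, 16, 17, 19, 21, 23, 25}
B = {3, 6, 14, 19, 25}
A ∪ B = {3, 6, 10, 12, 14, 16, 17, 19, 21, 23, 25}

A ∪ B = {3, 6, 10, 12, 14, 16, 17, 19, 21, 23, 25}


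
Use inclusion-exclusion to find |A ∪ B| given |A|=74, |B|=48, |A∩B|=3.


|A ∪ B| = |A| + |B| - |A ∩ B|
= 74 + 48 - 3
= 119

|A ∪ B| = 119


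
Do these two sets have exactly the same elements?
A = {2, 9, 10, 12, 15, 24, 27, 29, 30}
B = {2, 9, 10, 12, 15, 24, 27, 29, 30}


Two sets are equal iff they have exactly the same elements.
A = {2, 9, 10, 12, 15, 24, 27, 29, 30}
B = {2, 9, 10, 12, 15, 24, 27, 29, 30}
Same elements → A = B

Yes, A = B


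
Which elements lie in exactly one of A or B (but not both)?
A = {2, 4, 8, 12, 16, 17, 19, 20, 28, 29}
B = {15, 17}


A △ B = (A \ B) ∪ (B \ A) = elements in exactly one of A or B
A \ B = {2, 4, 8, 12, 16, 19, 20, 28, 29}
B \ A = {15}
A △ B = {2, 4, 8, 12, 15, 16, 19, 20, 28, 29}

A △ B = {2, 4, 8, 12, 15, 16, 19, 20, 28, 29}


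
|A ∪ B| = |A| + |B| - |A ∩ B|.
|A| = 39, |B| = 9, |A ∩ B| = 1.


|A ∪ B| = |A| + |B| - |A ∩ B|
= 39 + 9 - 1
= 47

|A ∪ B| = 47


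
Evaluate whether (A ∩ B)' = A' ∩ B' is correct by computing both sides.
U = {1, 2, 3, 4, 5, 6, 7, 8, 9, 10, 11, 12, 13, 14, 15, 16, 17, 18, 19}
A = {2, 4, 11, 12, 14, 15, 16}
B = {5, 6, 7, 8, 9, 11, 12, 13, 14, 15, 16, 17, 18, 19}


LHS: A ∩ B = {11, 12, 14, 15, 16}
(A ∩ B)' = U \ (A ∩ B) = {1, 2, 3, 4, 5, 6, 7, 8, 9, 10, 13, 17, 18, 19}
A' = {1, 3, 5, 6, 7, 8, 9, 10, 13, 17, 18, 19}, B' = {1, 2, 3, 4, 10}
Claimed RHS: A' ∩ B' = {1, 3, 10}
Identity is INVALID: LHS = {1, 2, 3, 4, 5, 6, 7, 8, 9, 10, 13, 17, 18, 19} but the RHS claimed here equals {1, 3, 10}. The correct form is (A ∩ B)' = A' ∪ B'.

Identity is invalid: (A ∩ B)' = {1, 2, 3, 4, 5, 6, 7, 8, 9, 10, 13, 17, 18, 19} but A' ∩ B' = {1, 3, 10}. The correct De Morgan law is (A ∩ B)' = A' ∪ B'.


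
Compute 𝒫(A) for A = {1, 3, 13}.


|A| = 3, so |P(A)| = 2^3 = 8
Enumerate subsets by cardinality (0 to 3):
∅, {1}, {3}, {13}, {1, 3}, {1, 13}, {3, 13}, {1, 3, 13}

P(A) has 8 subsets: ∅, {1}, {3}, {13}, {1, 3}, {1, 13}, {3, 13}, {1, 3, 13}


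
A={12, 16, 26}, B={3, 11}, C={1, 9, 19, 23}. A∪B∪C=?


A ∪ B = {3, 11, 12, 16, 26}
(A ∪ B) ∪ C = {1, 3, 9, 11, 12, 16, 19, 23, 26}

A ∪ B ∪ C = {1, 3, 9, 11, 12, 16, 19, 23, 26}


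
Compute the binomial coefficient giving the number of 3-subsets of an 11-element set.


C(n,k) = n! / (k!(n-k)!)
C(11,3) = 11! / (3!8!)
= 165

C(11,3) = 165


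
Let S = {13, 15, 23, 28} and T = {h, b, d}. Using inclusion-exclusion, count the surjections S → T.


n = |S| = 4, k = |T| = 3. Surjections via inclusion-exclusion:
S(n,k) = Σ(-1)^i × C(k,i) × (k-i)^n, i=0 to k
i=0: (-1)^0×C(3,0)×3^4 = 81
i=1: (-1)^1×C(3,1)×2^4 = -48
i=2: (-1)^2×C(3,2)×1^4 = 3
i=3: (-1)^3×C(3,3)×0^4 = 0
Total = 36

Number of surjections = 36


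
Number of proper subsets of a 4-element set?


Total subsets = 2^n = 2^4 = 16
Proper subsets exclude the set itself: 2^n - 1
= 16 - 1
= 15

Number of proper subsets = 15


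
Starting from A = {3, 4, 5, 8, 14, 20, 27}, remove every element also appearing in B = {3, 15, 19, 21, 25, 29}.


A \ B = elements in A but not in B
A = {3, 4, 5, 8, 14, 20, 27}
B = {3, 15, 19, 21, 25, 29}
Remove from A any elements in B
A \ B = {4, 5, 8, 14, 20, 27}

A \ B = {4, 5, 8, 14, 20, 27}


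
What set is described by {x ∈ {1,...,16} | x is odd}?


Checking each candidate:
Condition: odd numbers in {1,...,16}
Result = {1, 3, 5, 7, 9, 11, 13, 15}

{1, 3, 5, 7, 9, 11, 13, 15}


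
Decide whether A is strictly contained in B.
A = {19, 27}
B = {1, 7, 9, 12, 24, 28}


A ⊂ B requires: A ⊆ B AND A ≠ B.
A ⊆ B? No
A ⊄ B, so A is not a proper subset.

No, A is not a proper subset of B


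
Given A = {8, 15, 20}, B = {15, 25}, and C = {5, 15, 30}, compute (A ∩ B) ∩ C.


A ∩ B = {15}
(A ∩ B) ∩ C = {15}

A ∩ B ∩ C = {15}


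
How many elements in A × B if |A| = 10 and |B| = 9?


|A × B| = |A| × |B|
= 10 × 9
= 90

|A × B| = 90


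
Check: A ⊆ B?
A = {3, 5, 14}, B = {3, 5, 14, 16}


A ⊆ B means every element of A is in B.
All elements of A are in B.
So A ⊆ B.

Yes, A ⊆ B


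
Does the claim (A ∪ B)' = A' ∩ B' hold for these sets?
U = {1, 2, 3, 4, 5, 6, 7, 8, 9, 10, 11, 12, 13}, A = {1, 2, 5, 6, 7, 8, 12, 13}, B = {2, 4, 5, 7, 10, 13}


LHS: A ∪ B = {1, 2, 4, 5, 6, 7, 8, 10, 12, 13}
(A ∪ B)' = U \ (A ∪ B) = {3, 9, 11}
A' = {3, 4, 9, 10, 11}, B' = {1, 3, 6, 8, 9, 11, 12}
Claimed RHS: A' ∩ B' = {3, 9, 11}
Identity is VALID: LHS = RHS = {3, 9, 11} ✓

Identity is valid. (A ∪ B)' = A' ∩ B' = {3, 9, 11}


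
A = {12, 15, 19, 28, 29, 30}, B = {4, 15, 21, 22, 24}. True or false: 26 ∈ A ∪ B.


A = {12, 15, 19, 28, 29, 30}, B = {4, 15, 21, 22, 24}
A ∪ B = all elements in A or B
A ∪ B = {4, 12, 15, 19, 21, 22, 24, 28, 29, 30}
Checking if 26 ∈ A ∪ B
26 is not in A ∪ B → False

26 ∉ A ∪ B


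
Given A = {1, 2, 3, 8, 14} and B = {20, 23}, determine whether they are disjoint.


Disjoint means A ∩ B = ∅.
A ∩ B = ∅
A ∩ B = ∅, so A and B are disjoint.

Yes, A and B are disjoint


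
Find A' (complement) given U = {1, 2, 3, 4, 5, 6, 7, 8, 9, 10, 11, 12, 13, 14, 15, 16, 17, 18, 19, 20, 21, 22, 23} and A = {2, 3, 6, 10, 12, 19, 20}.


Aᶜ = U \ A = elements in U but not in A
U = {1, 2, 3, 4, 5, 6, 7, 8, 9, 10, 11, 12, 13, 14, 15, 16, 17, 18, 19, 20, 21, 22, 23}
A = {2, 3, 6, 10, 12, 19, 20}
Aᶜ = {1, 4, 5, 7, 8, 9, 11, 13, 14, 15, 16, 17, 18, 21, 22, 23}

Aᶜ = {1, 4, 5, 7, 8, 9, 11, 13, 14, 15, 16, 17, 18, 21, 22, 23}


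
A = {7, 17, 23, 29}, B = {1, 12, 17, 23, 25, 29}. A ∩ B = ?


A ∩ B = elements in both A and B
A = {7, 17, 23, 29}
B = {1, 12, 17, 23, 25, 29}
A ∩ B = {17, 23, 29}

A ∩ B = {17, 23, 29}


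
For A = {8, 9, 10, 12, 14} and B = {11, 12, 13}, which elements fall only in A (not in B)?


A = {8, 9, 10, 12, 14}
B = {11, 12, 13}
Region: only in A (not in B)
Elements: {8, 9, 10, 14}

Elements only in A (not in B): {8, 9, 10, 14}


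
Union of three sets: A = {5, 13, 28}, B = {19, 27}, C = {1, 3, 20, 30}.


A ∪ B = {5, 13, 19, 27, 28}
(A ∪ B) ∪ C = {1, 3, 5, 13, 19, 20, 27, 28, 30}

A ∪ B ∪ C = {1, 3, 5, 13, 19, 20, 27, 28, 30}


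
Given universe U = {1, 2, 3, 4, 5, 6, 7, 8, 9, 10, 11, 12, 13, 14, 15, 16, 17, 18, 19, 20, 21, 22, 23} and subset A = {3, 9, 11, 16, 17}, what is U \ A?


Aᶜ = U \ A = elements in U but not in A
U = {1, 2, 3, 4, 5, 6, 7, 8, 9, 10, 11, 12, 13, 14, 15, 16, 17, 18, 19, 20, 21, 22, 23}
A = {3, 9, 11, 16, 17}
Aᶜ = {1, 2, 4, 5, 6, 7, 8, 10, 12, 13, 14, 15, 18, 19, 20, 21, 22, 23}

Aᶜ = {1, 2, 4, 5, 6, 7, 8, 10, 12, 13, 14, 15, 18, 19, 20, 21, 22, 23}


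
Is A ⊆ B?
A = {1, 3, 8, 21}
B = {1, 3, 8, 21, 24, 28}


A ⊆ B means every element of A is in B.
All elements of A are in B.
So A ⊆ B.

Yes, A ⊆ B


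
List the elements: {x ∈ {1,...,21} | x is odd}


Checking each candidate:
Condition: odd numbers in {1,...,21}
Result = {1, 3, 5, 7, 9, 11, 13, 15, 17, 19, 21}

{1, 3, 5, 7, 9, 11, 13, 15, 17, 19, 21}


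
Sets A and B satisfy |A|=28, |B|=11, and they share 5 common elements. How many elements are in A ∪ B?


|A ∪ B| = |A| + |B| - |A ∩ B|
= 28 + 11 - 5
= 34

|A ∪ B| = 34


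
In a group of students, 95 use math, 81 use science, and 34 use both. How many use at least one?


|A ∪ B| = |A| + |B| - |A ∩ B|
= 95 + 81 - 34
= 142

|A ∪ B| = 142


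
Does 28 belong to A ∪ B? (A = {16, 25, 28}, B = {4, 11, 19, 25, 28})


A = {16, 25, 28}, B = {4, 11, 19, 25, 28}
A ∪ B = all elements in A or B
A ∪ B = {4, 11, 16, 19, 25, 28}
Checking if 28 ∈ A ∪ B
28 is in A ∪ B → True

28 ∈ A ∪ B


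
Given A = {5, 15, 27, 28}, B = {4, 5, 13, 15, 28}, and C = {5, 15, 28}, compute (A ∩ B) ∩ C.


A ∩ B = {5, 15, 28}
(A ∩ B) ∩ C = {5, 15, 28}

A ∩ B ∩ C = {5, 15, 28}


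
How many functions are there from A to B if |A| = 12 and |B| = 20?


Each of |A| = 12 inputs maps to any of |B| = 20 outputs.
# functions = |B|^|A| = 20^12
= 4096000000000000

Number of functions = 4096000000000000


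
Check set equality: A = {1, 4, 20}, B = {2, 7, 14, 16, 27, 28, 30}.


Two sets are equal iff they have exactly the same elements.
A = {1, 4, 20}
B = {2, 7, 14, 16, 27, 28, 30}
Differences: {1, 2, 4, 7, 14, 16, 20, 27, 28, 30}
A ≠ B

No, A ≠ B


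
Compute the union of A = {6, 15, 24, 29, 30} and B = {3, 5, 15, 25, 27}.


A ∪ B = all elements in A or B (or both)
A = {6, 15, 24, 29, 30}
B = {3, 5, 15, 25, 27}
A ∪ B = {3, 5, 6, 15, 24, 25, 27, 29, 30}

A ∪ B = {3, 5, 6, 15, 24, 25, 27, 29, 30}


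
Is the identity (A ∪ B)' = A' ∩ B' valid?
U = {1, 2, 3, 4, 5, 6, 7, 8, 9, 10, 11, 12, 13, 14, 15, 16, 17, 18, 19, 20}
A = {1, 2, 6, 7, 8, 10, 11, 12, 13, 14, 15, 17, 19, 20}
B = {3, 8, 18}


LHS: A ∪ B = {1, 2, 3, 6, 7, 8, 10, 11, 12, 13, 14, 15, 17, 18, 19, 20}
(A ∪ B)' = U \ (A ∪ B) = {4, 5, 9, 16}
A' = {3, 4, 5, 9, 16, 18}, B' = {1, 2, 4, 5, 6, 7, 9, 10, 11, 12, 13, 14, 15, 16, 17, 19, 20}
Claimed RHS: A' ∩ B' = {4, 5, 9, 16}
Identity is VALID: LHS = RHS = {4, 5, 9, 16} ✓

Identity is valid. (A ∪ B)' = A' ∩ B' = {4, 5, 9, 16}


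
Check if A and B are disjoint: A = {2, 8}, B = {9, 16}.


Disjoint means A ∩ B = ∅.
A ∩ B = ∅
A ∩ B = ∅, so A and B are disjoint.

Yes, A and B are disjoint


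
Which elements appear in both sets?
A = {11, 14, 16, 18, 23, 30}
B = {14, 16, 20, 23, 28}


A ∩ B = elements in both A and B
A = {11, 14, 16, 18, 23, 30}
B = {14, 16, 20, 23, 28}
A ∩ B = {14, 16, 23}

A ∩ B = {14, 16, 23}


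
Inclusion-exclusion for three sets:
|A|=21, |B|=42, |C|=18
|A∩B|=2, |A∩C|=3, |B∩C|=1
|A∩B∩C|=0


|A∪B∪C| = |A|+|B|+|C| - |A∩B|-|A∩C|-|B∩C| + |A∩B∩C|
= 21+42+18 - 2-3-1 + 0
= 81 - 6 + 0
= 75

|A ∪ B ∪ C| = 75


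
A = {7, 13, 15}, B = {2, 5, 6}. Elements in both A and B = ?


A = {7, 13, 15}
B = {2, 5, 6}
Region: in both A and B
Elements: ∅

Elements in both A and B: ∅


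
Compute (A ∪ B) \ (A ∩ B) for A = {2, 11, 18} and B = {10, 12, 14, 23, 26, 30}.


A △ B = (A \ B) ∪ (B \ A) = elements in exactly one of A or B
A \ B = {2, 11, 18}
B \ A = {10, 12, 14, 23, 26, 30}
A △ B = {2, 10, 11, 12, 14, 18, 23, 26, 30}

A △ B = {2, 10, 11, 12, 14, 18, 23, 26, 30}


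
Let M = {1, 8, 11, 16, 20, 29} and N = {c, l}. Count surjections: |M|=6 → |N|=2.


n = |M| = 6, k = |N| = 2. Surjections via inclusion-exclusion:
S(n,k) = Σ(-1)^i × C(k,i) × (k-i)^n, i=0 to k
i=0: (-1)^0×C(2,0)×2^6 = 64
i=1: (-1)^1×C(2,1)×1^6 = -2
i=2: (-1)^2×C(2,2)×0^6 = 0
Total = 62

Number of surjections = 62


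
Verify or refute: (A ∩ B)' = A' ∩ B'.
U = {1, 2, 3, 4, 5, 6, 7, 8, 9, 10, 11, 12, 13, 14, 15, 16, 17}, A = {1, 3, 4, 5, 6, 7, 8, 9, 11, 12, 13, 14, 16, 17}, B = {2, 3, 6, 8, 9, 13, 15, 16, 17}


LHS: A ∩ B = {3, 6, 8, 9, 13, 16, 17}
(A ∩ B)' = U \ (A ∩ B) = {1, 2, 4, 5, 7, 10, 11, 12, 14, 15}
A' = {2, 10, 15}, B' = {1, 4, 5, 7, 10, 11, 12, 14}
Claimed RHS: A' ∩ B' = {10}
Identity is INVALID: LHS = {1, 2, 4, 5, 7, 10, 11, 12, 14, 15} but the RHS claimed here equals {10}. The correct form is (A ∩ B)' = A' ∪ B'.

Identity is invalid: (A ∩ B)' = {1, 2, 4, 5, 7, 10, 11, 12, 14, 15} but A' ∩ B' = {10}. The correct De Morgan law is (A ∩ B)' = A' ∪ B'.


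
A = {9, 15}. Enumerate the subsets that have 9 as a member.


A subset of A contains 9 iff the remaining 1 elements form any subset of A \ {9}.
Count: 2^(n-1) = 2^1 = 2
Subsets containing 9: {9}, {9, 15}

Subsets containing 9 (2 total): {9}, {9, 15}


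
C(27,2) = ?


C(n,k) = n! / (k!(n-k)!)
C(27,2) = 27! / (2!25!)
= 351

C(27,2) = 351


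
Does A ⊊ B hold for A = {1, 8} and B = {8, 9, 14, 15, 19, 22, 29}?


A ⊂ B requires: A ⊆ B AND A ≠ B.
A ⊆ B? No
A ⊄ B, so A is not a proper subset.

No, A is not a proper subset of B


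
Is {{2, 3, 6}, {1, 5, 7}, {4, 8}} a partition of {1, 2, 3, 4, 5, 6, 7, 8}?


A partition requires: (1) non-empty parts, (2) pairwise disjoint, (3) union = U
Parts: {2, 3, 6}, {1, 5, 7}, {4, 8}
Union of parts: {1, 2, 3, 4, 5, 6, 7, 8}
U = {1, 2, 3, 4, 5, 6, 7, 8}
All non-empty? True
Pairwise disjoint? True
Covers U? True

Yes, valid partition


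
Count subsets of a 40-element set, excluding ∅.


Total subsets = 2^n = 2^40 = 1099511627776
Non-empty subsets exclude the empty set: 2^n - 1
= 1099511627776 - 1
= 1099511627775

Number of non-empty subsets = 1099511627775


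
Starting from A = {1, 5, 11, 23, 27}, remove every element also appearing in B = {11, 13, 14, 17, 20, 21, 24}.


A \ B = elements in A but not in B
A = {1, 5, 11, 23, 27}
B = {11, 13, 14, 17, 20, 21, 24}
Remove from A any elements in B
A \ B = {1, 5, 23, 27}

A \ B = {1, 5, 23, 27}


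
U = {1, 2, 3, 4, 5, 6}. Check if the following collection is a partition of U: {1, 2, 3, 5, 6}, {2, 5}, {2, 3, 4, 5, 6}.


A partition requires: (1) non-empty parts, (2) pairwise disjoint, (3) union = U
Parts: {1, 2, 3, 5, 6}, {2, 5}, {2, 3, 4, 5, 6}
Union of parts: {1, 2, 3, 4, 5, 6}
U = {1, 2, 3, 4, 5, 6}
All non-empty? True
Pairwise disjoint? False
Covers U? True

No, not a valid partition


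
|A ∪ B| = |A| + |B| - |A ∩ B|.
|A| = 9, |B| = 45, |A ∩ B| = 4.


|A ∪ B| = |A| + |B| - |A ∩ B|
= 9 + 45 - 4
= 50

|A ∪ B| = 50


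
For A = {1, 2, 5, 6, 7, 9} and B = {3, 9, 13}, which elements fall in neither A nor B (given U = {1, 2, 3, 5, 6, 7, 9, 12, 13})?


A = {1, 2, 5, 6, 7, 9}
B = {3, 9, 13}
Region: in neither A nor B (given U = {1, 2, 3, 5, 6, 7, 9, 12, 13})
Elements: {12}

Elements in neither A nor B (given U = {1, 2, 3, 5, 6, 7, 9, 12, 13}): {12}


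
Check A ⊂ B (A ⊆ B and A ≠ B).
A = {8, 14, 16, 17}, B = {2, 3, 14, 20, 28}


A ⊂ B requires: A ⊆ B AND A ≠ B.
A ⊆ B? No
A ⊄ B, so A is not a proper subset.

No, A is not a proper subset of B


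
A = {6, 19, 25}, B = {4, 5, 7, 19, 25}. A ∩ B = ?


A ∩ B = elements in both A and B
A = {6, 19, 25}
B = {4, 5, 7, 19, 25}
A ∩ B = {19, 25}

A ∩ B = {19, 25}


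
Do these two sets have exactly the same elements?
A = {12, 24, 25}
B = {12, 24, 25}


Two sets are equal iff they have exactly the same elements.
A = {12, 24, 25}
B = {12, 24, 25}
Same elements → A = B

Yes, A = B


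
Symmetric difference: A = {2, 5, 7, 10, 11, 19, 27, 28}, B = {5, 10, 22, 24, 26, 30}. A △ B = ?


A △ B = (A \ B) ∪ (B \ A) = elements in exactly one of A or B
A \ B = {2, 7, 11, 19, 27, 28}
B \ A = {22, 24, 26, 30}
A △ B = {2, 7, 11, 19, 22, 24, 26, 27, 28, 30}

A △ B = {2, 7, 11, 19, 22, 24, 26, 27, 28, 30}


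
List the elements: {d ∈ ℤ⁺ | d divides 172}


Checking each candidate:
Condition: positive divisors of 172
Result = {1, 2, 4, 43, 86, 172}

{1, 2, 4, 43, 86, 172}


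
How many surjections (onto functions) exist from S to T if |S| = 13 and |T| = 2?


n = |S| = 13, k = |T| = 2. Surjections via inclusion-exclusion:
S(n,k) = Σ(-1)^i × C(k,i) × (k-i)^n, i=0 to k
i=0: (-1)^0×C(2,0)×2^13 = 8192
i=1: (-1)^1×C(2,1)×1^13 = -2
i=2: (-1)^2×C(2,2)×0^13 = 0
Total = 8190

Number of surjections = 8190


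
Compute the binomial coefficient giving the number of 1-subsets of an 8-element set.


C(n,k) = n! / (k!(n-k)!)
C(8,1) = 8! / (1!7!)
= 8

C(8,1) = 8


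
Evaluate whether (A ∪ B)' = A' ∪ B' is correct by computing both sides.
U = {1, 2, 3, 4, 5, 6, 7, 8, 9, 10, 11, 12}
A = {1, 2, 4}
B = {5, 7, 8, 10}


LHS: A ∪ B = {1, 2, 4, 5, 7, 8, 10}
(A ∪ B)' = U \ (A ∪ B) = {3, 6, 9, 11, 12}
A' = {3, 5, 6, 7, 8, 9, 10, 11, 12}, B' = {1, 2, 3, 4, 6, 9, 11, 12}
Claimed RHS: A' ∪ B' = {1, 2, 3, 4, 5, 6, 7, 8, 9, 10, 11, 12}
Identity is INVALID: LHS = {3, 6, 9, 11, 12} but the RHS claimed here equals {1, 2, 3, 4, 5, 6, 7, 8, 9, 10, 11, 12}. The correct form is (A ∪ B)' = A' ∩ B'.

Identity is invalid: (A ∪ B)' = {3, 6, 9, 11, 12} but A' ∪ B' = {1, 2, 3, 4, 5, 6, 7, 8, 9, 10, 11, 12}. The correct De Morgan law is (A ∪ B)' = A' ∩ B'.


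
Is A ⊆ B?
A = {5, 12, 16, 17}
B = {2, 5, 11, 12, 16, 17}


A ⊆ B means every element of A is in B.
All elements of A are in B.
So A ⊆ B.

Yes, A ⊆ B


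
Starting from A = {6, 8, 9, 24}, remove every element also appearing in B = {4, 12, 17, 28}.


A \ B = elements in A but not in B
A = {6, 8, 9, 24}
B = {4, 12, 17, 28}
Remove from A any elements in B
A \ B = {6, 8, 9, 24}

A \ B = {6, 8, 9, 24}


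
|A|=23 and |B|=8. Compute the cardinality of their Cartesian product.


|A × B| = |A| × |B|
= 23 × 8
= 184

|A × B| = 184


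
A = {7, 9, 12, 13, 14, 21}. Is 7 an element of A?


A = {7, 9, 12, 13, 14, 21}
Checking if 7 is in A
7 is in A → True

7 ∈ A


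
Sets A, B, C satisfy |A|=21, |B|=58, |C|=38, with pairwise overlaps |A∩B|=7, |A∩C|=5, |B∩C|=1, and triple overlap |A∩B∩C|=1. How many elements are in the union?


|A∪B∪C| = |A|+|B|+|C| - |A∩B|-|A∩C|-|B∩C| + |A∩B∩C|
= 21+58+38 - 7-5-1 + 1
= 117 - 13 + 1
= 105

|A ∪ B ∪ C| = 105


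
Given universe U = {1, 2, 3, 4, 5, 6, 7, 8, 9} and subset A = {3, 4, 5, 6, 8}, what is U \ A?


Aᶜ = U \ A = elements in U but not in A
U = {1, 2, 3, 4, 5, 6, 7, 8, 9}
A = {3, 4, 5, 6, 8}
Aᶜ = {1, 2, 7, 9}

Aᶜ = {1, 2, 7, 9}


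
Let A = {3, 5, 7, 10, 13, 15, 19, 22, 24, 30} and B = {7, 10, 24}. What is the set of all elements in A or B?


A ∪ B = all elements in A or B (or both)
A = {3, 5, 7, 10, 13, 15, 19, 22, 24, 30}
B = {7, 10, 24}
A ∪ B = {3, 5, 7, 10, 13, 15, 19, 22, 24, 30}

A ∪ B = {3, 5, 7, 10, 13, 15, 19, 22, 24, 30}


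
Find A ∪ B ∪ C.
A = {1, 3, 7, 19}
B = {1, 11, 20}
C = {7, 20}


A ∪ B = {1, 3, 7, 11, 19, 20}
(A ∪ B) ∪ C = {1, 3, 7, 11, 19, 20}

A ∪ B ∪ C = {1, 3, 7, 11, 19, 20}


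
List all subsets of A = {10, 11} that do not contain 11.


A subset of A that omits 11 is a subset of A \ {11}, so there are 2^(n-1) = 2^1 = 2 of them.
Subsets excluding 11: ∅, {10}

Subsets excluding 11 (2 total): ∅, {10}


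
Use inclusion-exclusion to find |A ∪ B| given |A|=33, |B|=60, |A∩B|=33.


|A ∪ B| = |A| + |B| - |A ∩ B|
= 33 + 60 - 33
= 60

|A ∪ B| = 60


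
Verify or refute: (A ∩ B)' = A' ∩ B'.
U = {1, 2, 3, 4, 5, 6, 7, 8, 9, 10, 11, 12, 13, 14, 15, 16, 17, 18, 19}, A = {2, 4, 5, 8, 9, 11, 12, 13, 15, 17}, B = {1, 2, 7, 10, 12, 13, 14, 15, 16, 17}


LHS: A ∩ B = {2, 12, 13, 15, 17}
(A ∩ B)' = U \ (A ∩ B) = {1, 3, 4, 5, 6, 7, 8, 9, 10, 11, 14, 16, 18, 19}
A' = {1, 3, 6, 7, 10, 14, 16, 18, 19}, B' = {3, 4, 5, 6, 8, 9, 11, 18, 19}
Claimed RHS: A' ∩ B' = {3, 6, 18, 19}
Identity is INVALID: LHS = {1, 3, 4, 5, 6, 7, 8, 9, 10, 11, 14, 16, 18, 19} but the RHS claimed here equals {3, 6, 18, 19}. The correct form is (A ∩ B)' = A' ∪ B'.

Identity is invalid: (A ∩ B)' = {1, 3, 4, 5, 6, 7, 8, 9, 10, 11, 14, 16, 18, 19} but A' ∩ B' = {3, 6, 18, 19}. The correct De Morgan law is (A ∩ B)' = A' ∪ B'.


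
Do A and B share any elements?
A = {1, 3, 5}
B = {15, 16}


Disjoint means A ∩ B = ∅.
A ∩ B = ∅
A ∩ B = ∅, so A and B are disjoint.

No — A and B share no elements (A ∩ B = ∅), so they are disjoint


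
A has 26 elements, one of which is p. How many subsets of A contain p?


Subsets of A containing p correspond to subsets of A \ {p}, which has 25 elements.
Count = 2^(n-1) = 2^25
= 33554432

Number of subsets containing p = 33554432


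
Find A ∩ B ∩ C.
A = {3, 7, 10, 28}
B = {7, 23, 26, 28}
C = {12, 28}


A ∩ B = {7, 28}
(A ∩ B) ∩ C = {28}

A ∩ B ∩ C = {28}


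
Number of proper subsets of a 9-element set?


Total subsets = 2^n = 2^9 = 512
Proper subsets exclude the set itself: 2^n - 1
= 512 - 1
= 511

Number of proper subsets = 511


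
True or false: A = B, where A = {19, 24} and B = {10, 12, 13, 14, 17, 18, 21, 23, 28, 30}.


Two sets are equal iff they have exactly the same elements.
A = {19, 24}
B = {10, 12, 13, 14, 17, 18, 21, 23, 28, 30}
Differences: {10, 12, 13, 14, 17, 18, 19, 21, 23, 24, 28, 30}
A ≠ B

No, A ≠ B


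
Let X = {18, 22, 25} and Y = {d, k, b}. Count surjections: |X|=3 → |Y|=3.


n = |X| = 3, k = |Y| = 3. Surjections via inclusion-exclusion:
S(n,k) = Σ(-1)^i × C(k,i) × (k-i)^n, i=0 to k
i=0: (-1)^0×C(3,0)×3^3 = 27
i=1: (-1)^1×C(3,1)×2^3 = -24
i=2: (-1)^2×C(3,2)×1^3 = 3
i=3: (-1)^3×C(3,3)×0^3 = 0
Total = 6

Number of surjections = 6


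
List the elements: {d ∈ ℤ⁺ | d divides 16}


Checking each candidate:
Condition: positive divisors of 16
Result = {1, 2, 4, 8, 16}

{1, 2, 4, 8, 16}


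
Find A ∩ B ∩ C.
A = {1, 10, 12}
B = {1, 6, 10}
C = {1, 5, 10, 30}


A ∩ B = {1, 10}
(A ∩ B) ∩ C = {1, 10}

A ∩ B ∩ C = {1, 10}


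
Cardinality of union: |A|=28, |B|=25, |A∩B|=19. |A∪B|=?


|A ∪ B| = |A| + |B| - |A ∩ B|
= 28 + 25 - 19
= 34

|A ∪ B| = 34


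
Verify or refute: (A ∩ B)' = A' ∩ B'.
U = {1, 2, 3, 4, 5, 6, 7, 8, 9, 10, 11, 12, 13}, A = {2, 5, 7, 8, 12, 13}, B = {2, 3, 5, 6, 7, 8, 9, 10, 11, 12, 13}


LHS: A ∩ B = {2, 5, 7, 8, 12, 13}
(A ∩ B)' = U \ (A ∩ B) = {1, 3, 4, 6, 9, 10, 11}
A' = {1, 3, 4, 6, 9, 10, 11}, B' = {1, 4}
Claimed RHS: A' ∩ B' = {1, 4}
Identity is INVALID: LHS = {1, 3, 4, 6, 9, 10, 11} but the RHS claimed here equals {1, 4}. The correct form is (A ∩ B)' = A' ∪ B'.

Identity is invalid: (A ∩ B)' = {1, 3, 4, 6, 9, 10, 11} but A' ∩ B' = {1, 4}. The correct De Morgan law is (A ∩ B)' = A' ∪ B'.


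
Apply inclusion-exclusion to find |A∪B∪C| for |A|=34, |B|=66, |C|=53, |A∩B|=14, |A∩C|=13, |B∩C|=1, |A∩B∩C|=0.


|A∪B∪C| = |A|+|B|+|C| - |A∩B|-|A∩C|-|B∩C| + |A∩B∩C|
= 34+66+53 - 14-13-1 + 0
= 153 - 28 + 0
= 125

|A ∪ B ∪ C| = 125


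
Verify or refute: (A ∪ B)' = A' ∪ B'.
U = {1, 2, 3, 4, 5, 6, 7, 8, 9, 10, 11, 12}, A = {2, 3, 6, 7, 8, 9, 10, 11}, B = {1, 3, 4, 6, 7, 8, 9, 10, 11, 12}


LHS: A ∪ B = {1, 2, 3, 4, 6, 7, 8, 9, 10, 11, 12}
(A ∪ B)' = U \ (A ∪ B) = {5}
A' = {1, 4, 5, 12}, B' = {2, 5}
Claimed RHS: A' ∪ B' = {1, 2, 4, 5, 12}
Identity is INVALID: LHS = {5} but the RHS claimed here equals {1, 2, 4, 5, 12}. The correct form is (A ∪ B)' = A' ∩ B'.

Identity is invalid: (A ∪ B)' = {5} but A' ∪ B' = {1, 2, 4, 5, 12}. The correct De Morgan law is (A ∪ B)' = A' ∩ B'.


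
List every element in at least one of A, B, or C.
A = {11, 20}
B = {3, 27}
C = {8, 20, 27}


A ∪ B = {3, 11, 20, 27}
(A ∪ B) ∪ C = {3, 8, 11, 20, 27}

A ∪ B ∪ C = {3, 8, 11, 20, 27}


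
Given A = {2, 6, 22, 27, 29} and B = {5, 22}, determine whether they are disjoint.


Disjoint means A ∩ B = ∅.
A ∩ B = {22}
A ∩ B ≠ ∅, so A and B are NOT disjoint.

No, A and B are not disjoint (A ∩ B = {22})


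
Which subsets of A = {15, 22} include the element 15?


A subset of A contains 15 iff the remaining 1 elements form any subset of A \ {15}.
Count: 2^(n-1) = 2^1 = 2
Subsets containing 15: {15}, {15, 22}

Subsets containing 15 (2 total): {15}, {15, 22}


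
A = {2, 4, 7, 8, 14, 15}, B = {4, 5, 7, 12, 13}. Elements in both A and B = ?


A = {2, 4, 7, 8, 14, 15}
B = {4, 5, 7, 12, 13}
Region: in both A and B
Elements: {4, 7}

Elements in both A and B: {4, 7}


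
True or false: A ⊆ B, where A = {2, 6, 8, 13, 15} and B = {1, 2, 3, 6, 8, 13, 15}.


A ⊆ B means every element of A is in B.
All elements of A are in B.
So A ⊆ B.

Yes, A ⊆ B


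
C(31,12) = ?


C(n,k) = n! / (k!(n-k)!)
C(31,12) = 31! / (12!19!)
= 141120525

C(31,12) = 141120525


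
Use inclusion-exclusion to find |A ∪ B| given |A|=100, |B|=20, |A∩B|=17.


|A ∪ B| = |A| + |B| - |A ∩ B|
= 100 + 20 - 17
= 103

|A ∪ B| = 103


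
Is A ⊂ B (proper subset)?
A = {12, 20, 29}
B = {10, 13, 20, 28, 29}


A ⊂ B requires: A ⊆ B AND A ≠ B.
A ⊆ B? No
A ⊄ B, so A is not a proper subset.

No, A is not a proper subset of B


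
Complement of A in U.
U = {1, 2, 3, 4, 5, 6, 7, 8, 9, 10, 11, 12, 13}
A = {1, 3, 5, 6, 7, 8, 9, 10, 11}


Aᶜ = U \ A = elements in U but not in A
U = {1, 2, 3, 4, 5, 6, 7, 8, 9, 10, 11, 12, 13}
A = {1, 3, 5, 6, 7, 8, 9, 10, 11}
Aᶜ = {2, 4, 12, 13}

Aᶜ = {2, 4, 12, 13}


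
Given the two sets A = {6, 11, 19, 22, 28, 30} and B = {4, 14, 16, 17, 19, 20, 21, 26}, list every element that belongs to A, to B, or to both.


A ∪ B = all elements in A or B (or both)
A = {6, 11, 19, 22, 28, 30}
B = {4, 14, 16, 17, 19, 20, 21, 26}
A ∪ B = {4, 6, 11, 14, 16, 17, 19, 20, 21, 22, 26, 28, 30}

A ∪ B = {4, 6, 11, 14, 16, 17, 19, 20, 21, 22, 26, 28, 30}


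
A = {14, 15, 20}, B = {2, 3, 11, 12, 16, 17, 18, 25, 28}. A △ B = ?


A △ B = (A \ B) ∪ (B \ A) = elements in exactly one of A or B
A \ B = {14, 15, 20}
B \ A = {2, 3, 11, 12, 16, 17, 18, 25, 28}
A △ B = {2, 3, 11, 12, 14, 15, 16, 17, 18, 20, 25, 28}

A △ B = {2, 3, 11, 12, 14, 15, 16, 17, 18, 20, 25, 28}


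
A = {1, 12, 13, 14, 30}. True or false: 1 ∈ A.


A = {1, 12, 13, 14, 30}
Checking if 1 is in A
1 is in A → True

1 ∈ A


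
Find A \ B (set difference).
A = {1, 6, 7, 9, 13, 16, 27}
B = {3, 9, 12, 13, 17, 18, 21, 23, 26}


A \ B = elements in A but not in B
A = {1, 6, 7, 9, 13, 16, 27}
B = {3, 9, 12, 13, 17, 18, 21, 23, 26}
Remove from A any elements in B
A \ B = {1, 6, 7, 16, 27}

A \ B = {1, 6, 7, 16, 27}


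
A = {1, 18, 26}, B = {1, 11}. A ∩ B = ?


A ∩ B = elements in both A and B
A = {1, 18, 26}
B = {1, 11}
A ∩ B = {1}

A ∩ B = {1}


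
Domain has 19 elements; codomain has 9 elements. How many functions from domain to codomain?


Each of |A| = 19 inputs maps to any of |B| = 9 outputs.
# functions = |B|^|A| = 9^19
= 1350851717672992089

Number of functions = 1350851717672992089


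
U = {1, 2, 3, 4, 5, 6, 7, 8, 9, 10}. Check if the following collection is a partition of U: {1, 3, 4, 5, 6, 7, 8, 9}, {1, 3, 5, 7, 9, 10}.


A partition requires: (1) non-empty parts, (2) pairwise disjoint, (3) union = U
Parts: {1, 3, 4, 5, 6, 7, 8, 9}, {1, 3, 5, 7, 9, 10}
Union of parts: {1, 3, 4, 5, 6, 7, 8, 9, 10}
U = {1, 2, 3, 4, 5, 6, 7, 8, 9, 10}
All non-empty? True
Pairwise disjoint? False
Covers U? False

No, not a valid partition


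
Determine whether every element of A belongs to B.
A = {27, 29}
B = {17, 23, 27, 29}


A ⊆ B means every element of A is in B.
All elements of A are in B.
So A ⊆ B.

Yes, A ⊆ B


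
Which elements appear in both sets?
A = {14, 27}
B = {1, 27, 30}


A ∩ B = elements in both A and B
A = {14, 27}
B = {1, 27, 30}
A ∩ B = {27}

A ∩ B = {27}


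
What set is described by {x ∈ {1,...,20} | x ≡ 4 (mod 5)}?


Checking each candidate:
Condition: x in {1,...,20} with x ≡ 4 (mod 5)
Result = {4, 9, 14, 19}

{4, 9, 14, 19}


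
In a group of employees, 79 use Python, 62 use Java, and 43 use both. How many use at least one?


|A ∪ B| = |A| + |B| - |A ∩ B|
= 79 + 62 - 43
= 98

|A ∪ B| = 98


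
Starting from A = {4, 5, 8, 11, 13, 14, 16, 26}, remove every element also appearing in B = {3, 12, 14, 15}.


A \ B = elements in A but not in B
A = {4, 5, 8, 11, 13, 14, 16, 26}
B = {3, 12, 14, 15}
Remove from A any elements in B
A \ B = {4, 5, 8, 11, 13, 16, 26}

A \ B = {4, 5, 8, 11, 13, 16, 26}


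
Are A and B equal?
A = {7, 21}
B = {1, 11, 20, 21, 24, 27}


Two sets are equal iff they have exactly the same elements.
A = {7, 21}
B = {1, 11, 20, 21, 24, 27}
Differences: {1, 7, 11, 20, 24, 27}
A ≠ B

No, A ≠ B


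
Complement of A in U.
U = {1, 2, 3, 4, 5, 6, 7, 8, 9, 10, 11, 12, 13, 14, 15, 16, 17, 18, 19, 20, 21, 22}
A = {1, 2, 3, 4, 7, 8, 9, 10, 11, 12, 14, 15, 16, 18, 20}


Aᶜ = U \ A = elements in U but not in A
U = {1, 2, 3, 4, 5, 6, 7, 8, 9, 10, 11, 12, 13, 14, 15, 16, 17, 18, 19, 20, 21, 22}
A = {1, 2, 3, 4, 7, 8, 9, 10, 11, 12, 14, 15, 16, 18, 20}
Aᶜ = {5, 6, 13, 17, 19, 21, 22}

Aᶜ = {5, 6, 13, 17, 19, 21, 22}


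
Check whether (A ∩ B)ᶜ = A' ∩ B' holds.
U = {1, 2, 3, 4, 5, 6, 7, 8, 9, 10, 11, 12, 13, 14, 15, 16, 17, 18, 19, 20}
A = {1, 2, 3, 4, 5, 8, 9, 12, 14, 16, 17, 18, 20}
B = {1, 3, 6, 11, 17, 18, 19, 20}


LHS: A ∩ B = {1, 3, 17, 18, 20}
(A ∩ B)' = U \ (A ∩ B) = {2, 4, 5, 6, 7, 8, 9, 10, 11, 12, 13, 14, 15, 16, 19}
A' = {6, 7, 10, 11, 13, 15, 19}, B' = {2, 4, 5, 7, 8, 9, 10, 12, 13, 14, 15, 16}
Claimed RHS: A' ∩ B' = {7, 10, 13, 15}
Identity is INVALID: LHS = {2, 4, 5, 6, 7, 8, 9, 10, 11, 12, 13, 14, 15, 16, 19} but the RHS claimed here equals {7, 10, 13, 15}. The correct form is (A ∩ B)' = A' ∪ B'.

Identity is invalid: (A ∩ B)' = {2, 4, 5, 6, 7, 8, 9, 10, 11, 12, 13, 14, 15, 16, 19} but A' ∩ B' = {7, 10, 13, 15}. The correct De Morgan law is (A ∩ B)' = A' ∪ B'.


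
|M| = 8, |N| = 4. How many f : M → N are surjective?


n = |M| = 8, k = |N| = 4. Surjections via inclusion-exclusion:
S(n,k) = Σ(-1)^i × C(k,i) × (k-i)^n, i=0 to k
i=0: (-1)^0×C(4,0)×4^8 = 65536
i=1: (-1)^1×C(4,1)×3^8 = -26244
i=2: (-1)^2×C(4,2)×2^8 = 1536
i=3: (-1)^3×C(4,3)×1^8 = -4
i=4: (-1)^4×C(4,4)×0^8 = 0
Total = 40824

Number of surjections = 40824


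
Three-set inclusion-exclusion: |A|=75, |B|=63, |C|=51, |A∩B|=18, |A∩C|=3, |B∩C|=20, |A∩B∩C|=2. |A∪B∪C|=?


|A∪B∪C| = |A|+|B|+|C| - |A∩B|-|A∩C|-|B∩C| + |A∩B∩C|
= 75+63+51 - 18-3-20 + 2
= 189 - 41 + 2
= 150

|A ∪ B ∪ C| = 150


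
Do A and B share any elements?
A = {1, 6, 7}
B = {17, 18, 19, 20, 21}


Disjoint means A ∩ B = ∅.
A ∩ B = ∅
A ∩ B = ∅, so A and B are disjoint.

No — A and B share no elements (A ∩ B = ∅), so they are disjoint


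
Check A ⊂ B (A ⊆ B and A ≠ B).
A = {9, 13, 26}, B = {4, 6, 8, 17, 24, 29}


A ⊂ B requires: A ⊆ B AND A ≠ B.
A ⊆ B? No
A ⊄ B, so A is not a proper subset.

No, A is not a proper subset of B


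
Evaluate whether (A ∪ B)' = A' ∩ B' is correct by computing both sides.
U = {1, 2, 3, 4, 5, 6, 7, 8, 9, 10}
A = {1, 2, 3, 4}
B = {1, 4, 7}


LHS: A ∪ B = {1, 2, 3, 4, 7}
(A ∪ B)' = U \ (A ∪ B) = {5, 6, 8, 9, 10}
A' = {5, 6, 7, 8, 9, 10}, B' = {2, 3, 5, 6, 8, 9, 10}
Claimed RHS: A' ∩ B' = {5, 6, 8, 9, 10}
Identity is VALID: LHS = RHS = {5, 6, 8, 9, 10} ✓

Identity is valid. (A ∪ B)' = A' ∩ B' = {5, 6, 8, 9, 10}


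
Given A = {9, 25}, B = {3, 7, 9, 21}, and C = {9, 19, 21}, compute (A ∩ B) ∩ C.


A ∩ B = {9}
(A ∩ B) ∩ C = {9}

A ∩ B ∩ C = {9}


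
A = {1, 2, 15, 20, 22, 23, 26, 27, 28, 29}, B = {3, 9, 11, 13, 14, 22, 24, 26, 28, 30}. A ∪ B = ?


A ∪ B = all elements in A or B (or both)
A = {1, 2, 15, 20, 22, 23, 26, 27, 28, 29}
B = {3, 9, 11, 13, 14, 22, 24, 26, 28, 30}
A ∪ B = {1, 2, 3, 9, 11, 13, 14, 15, 20, 22, 23, 24, 26, 27, 28, 29, 30}

A ∪ B = {1, 2, 3, 9, 11, 13, 14, 15, 20, 22, 23, 24, 26, 27, 28, 29, 30}


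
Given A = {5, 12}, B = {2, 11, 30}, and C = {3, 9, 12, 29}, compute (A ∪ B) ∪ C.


A ∪ B = {2, 5, 11, 12, 30}
(A ∪ B) ∪ C = {2, 3, 5, 9, 11, 12, 29, 30}

A ∪ B ∪ C = {2, 3, 5, 9, 11, 12, 29, 30}


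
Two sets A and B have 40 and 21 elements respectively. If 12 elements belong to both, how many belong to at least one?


|A ∪ B| = |A| + |B| - |A ∩ B|
= 40 + 21 - 12
= 49

|A ∪ B| = 49


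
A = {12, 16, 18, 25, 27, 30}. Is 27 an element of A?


A = {12, 16, 18, 25, 27, 30}
Checking if 27 is in A
27 is in A → True

27 ∈ A


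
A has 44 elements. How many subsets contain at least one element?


Total subsets = 2^n = 2^44 = 17592186044416
Non-empty subsets exclude the empty set: 2^n - 1
= 17592186044416 - 1
= 17592186044415

Number of non-empty subsets = 17592186044415


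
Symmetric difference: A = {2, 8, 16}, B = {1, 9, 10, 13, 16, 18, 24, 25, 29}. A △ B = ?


A △ B = (A \ B) ∪ (B \ A) = elements in exactly one of A or B
A \ B = {2, 8}
B \ A = {1, 9, 10, 13, 18, 24, 25, 29}
A △ B = {1, 2, 8, 9, 10, 13, 18, 24, 25, 29}

A △ B = {1, 2, 8, 9, 10, 13, 18, 24, 25, 29}


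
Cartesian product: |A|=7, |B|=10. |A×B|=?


|A × B| = |A| × |B|
= 7 × 10
= 70

|A × B| = 70


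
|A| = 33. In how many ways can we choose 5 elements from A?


C(n,k) = n! / (k!(n-k)!)
C(33,5) = 33! / (5!28!)
= 237336

C(33,5) = 237336


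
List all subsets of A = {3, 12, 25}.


|A| = 3, so |P(A)| = 2^3 = 8
Enumerate subsets by cardinality (0 to 3):
∅, {3}, {12}, {25}, {3, 12}, {3, 25}, {12, 25}, {3, 12, 25}

P(A) has 8 subsets: ∅, {3}, {12}, {25}, {3, 12}, {3, 25}, {12, 25}, {3, 12, 25}


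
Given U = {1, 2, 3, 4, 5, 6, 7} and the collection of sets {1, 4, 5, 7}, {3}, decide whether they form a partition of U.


A partition requires: (1) non-empty parts, (2) pairwise disjoint, (3) union = U
Parts: {1, 4, 5, 7}, {3}
Union of parts: {1, 3, 4, 5, 7}
U = {1, 2, 3, 4, 5, 6, 7}
All non-empty? True
Pairwise disjoint? True
Covers U? False

No, not a valid partition


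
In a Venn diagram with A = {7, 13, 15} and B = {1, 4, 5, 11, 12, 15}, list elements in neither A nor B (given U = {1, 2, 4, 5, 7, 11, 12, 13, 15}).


A = {7, 13, 15}
B = {1, 4, 5, 11, 12, 15}
Region: in neither A nor B (given U = {1, 2, 4, 5, 7, 11, 12, 13, 15})
Elements: {2}

Elements in neither A nor B (given U = {1, 2, 4, 5, 7, 11, 12, 13, 15}): {2}


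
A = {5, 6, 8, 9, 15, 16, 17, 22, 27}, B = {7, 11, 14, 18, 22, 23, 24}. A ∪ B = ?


A ∪ B = all elements in A or B (or both)
A = {5, 6, 8, 9, 15, 16, 17, 22, 27}
B = {7, 11, 14, 18, 22, 23, 24}
A ∪ B = {5, 6, 7, 8, 9, 11, 14, 15, 16, 17, 18, 22, 23, 24, 27}

A ∪ B = {5, 6, 7, 8, 9, 11, 14, 15, 16, 17, 18, 22, 23, 24, 27}


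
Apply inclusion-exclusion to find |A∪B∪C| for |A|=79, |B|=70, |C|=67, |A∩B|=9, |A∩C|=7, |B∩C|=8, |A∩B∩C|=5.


|A∪B∪C| = |A|+|B|+|C| - |A∩B|-|A∩C|-|B∩C| + |A∩B∩C|
= 79+70+67 - 9-7-8 + 5
= 216 - 24 + 5
= 197

|A ∪ B ∪ C| = 197


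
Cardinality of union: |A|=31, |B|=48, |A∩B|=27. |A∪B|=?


|A ∪ B| = |A| + |B| - |A ∩ B|
= 31 + 48 - 27
= 52

|A ∪ B| = 52


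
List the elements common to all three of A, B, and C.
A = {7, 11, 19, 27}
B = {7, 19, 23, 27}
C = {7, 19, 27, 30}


A ∩ B = {7, 19, 27}
(A ∩ B) ∩ C = {7, 19, 27}

A ∩ B ∩ C = {7, 19, 27}


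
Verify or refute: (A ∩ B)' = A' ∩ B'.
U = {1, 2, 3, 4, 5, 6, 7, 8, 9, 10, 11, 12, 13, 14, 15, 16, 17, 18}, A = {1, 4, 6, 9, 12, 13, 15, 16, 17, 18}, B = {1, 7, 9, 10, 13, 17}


LHS: A ∩ B = {1, 9, 13, 17}
(A ∩ B)' = U \ (A ∩ B) = {2, 3, 4, 5, 6, 7, 8, 10, 11, 12, 14, 15, 16, 18}
A' = {2, 3, 5, 7, 8, 10, 11, 14}, B' = {2, 3, 4, 5, 6, 8, 11, 12, 14, 15, 16, 18}
Claimed RHS: A' ∩ B' = {2, 3, 5, 8, 11, 14}
Identity is INVALID: LHS = {2, 3, 4, 5, 6, 7, 8, 10, 11, 12, 14, 15, 16, 18} but the RHS claimed here equals {2, 3, 5, 8, 11, 14}. The correct form is (A ∩ B)' = A' ∪ B'.

Identity is invalid: (A ∩ B)' = {2, 3, 4, 5, 6, 7, 8, 10, 11, 12, 14, 15, 16, 18} but A' ∩ B' = {2, 3, 5, 8, 11, 14}. The correct De Morgan law is (A ∩ B)' = A' ∪ B'.


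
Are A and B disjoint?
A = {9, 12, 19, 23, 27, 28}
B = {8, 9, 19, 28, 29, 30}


Disjoint means A ∩ B = ∅.
A ∩ B = {9, 19, 28}
A ∩ B ≠ ∅, so A and B are NOT disjoint.

No, A and B are not disjoint (A ∩ B = {9, 19, 28})


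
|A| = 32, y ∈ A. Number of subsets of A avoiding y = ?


Subsets of A avoiding y are subsets of A \ {y}, which has 31 elements.
Count = 2^(n-1) = 2^31
= 2147483648

Number of subsets avoiding y = 2147483648


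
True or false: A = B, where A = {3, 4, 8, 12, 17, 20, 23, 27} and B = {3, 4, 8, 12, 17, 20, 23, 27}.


Two sets are equal iff they have exactly the same elements.
A = {3, 4, 8, 12, 17, 20, 23, 27}
B = {3, 4, 8, 12, 17, 20, 23, 27}
Same elements → A = B

Yes, A = B


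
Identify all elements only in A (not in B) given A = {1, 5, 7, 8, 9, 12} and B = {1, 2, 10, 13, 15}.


A = {1, 5, 7, 8, 9, 12}
B = {1, 2, 10, 13, 15}
Region: only in A (not in B)
Elements: {5, 7, 8, 9, 12}

Elements only in A (not in B): {5, 7, 8, 9, 12}


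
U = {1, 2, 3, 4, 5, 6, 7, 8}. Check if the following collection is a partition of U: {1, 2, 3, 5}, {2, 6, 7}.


A partition requires: (1) non-empty parts, (2) pairwise disjoint, (3) union = U
Parts: {1, 2, 3, 5}, {2, 6, 7}
Union of parts: {1, 2, 3, 5, 6, 7}
U = {1, 2, 3, 4, 5, 6, 7, 8}
All non-empty? True
Pairwise disjoint? False
Covers U? False

No, not a valid partition


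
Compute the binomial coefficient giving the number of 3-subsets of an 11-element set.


C(n,k) = n! / (k!(n-k)!)
C(11,3) = 11! / (3!8!)
= 165

C(11,3) = 165


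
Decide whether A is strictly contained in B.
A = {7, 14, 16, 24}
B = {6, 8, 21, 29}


A ⊂ B requires: A ⊆ B AND A ≠ B.
A ⊆ B? No
A ⊄ B, so A is not a proper subset.

No, A is not a proper subset of B
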